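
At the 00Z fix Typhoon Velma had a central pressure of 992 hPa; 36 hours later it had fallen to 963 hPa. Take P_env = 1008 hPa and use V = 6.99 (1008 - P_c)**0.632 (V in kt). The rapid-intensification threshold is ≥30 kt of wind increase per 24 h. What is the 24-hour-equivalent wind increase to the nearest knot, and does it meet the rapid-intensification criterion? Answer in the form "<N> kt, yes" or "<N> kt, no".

V₁: ΔP = 16, V ≈ 6.99 × 16^0.632 ≈ 40.32 kt.
V₂: ΔP = 45, V ≈ 6.99 × 45^0.632 ≈ 77.50 kt.
ΔV over 36 h = 37.18 kt → 24 h equivalent = 37.18 × 24/36 ≈ 24.79 kt.
25 kt < 30 kt ⇒ not rapid intensification.

25 kt, no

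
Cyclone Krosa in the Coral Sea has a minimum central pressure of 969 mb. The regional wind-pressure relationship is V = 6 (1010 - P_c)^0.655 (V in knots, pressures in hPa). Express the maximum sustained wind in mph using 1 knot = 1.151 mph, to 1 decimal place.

78.6 mph

ΔP = 1010 − 969 = 41 mb.
V ≈ 6 × 41^0.655 = 6 × 11.386 ≈ 68.316 kt.
68.316 × 1.151 ≈ 78.63 mph → 78.6 mph.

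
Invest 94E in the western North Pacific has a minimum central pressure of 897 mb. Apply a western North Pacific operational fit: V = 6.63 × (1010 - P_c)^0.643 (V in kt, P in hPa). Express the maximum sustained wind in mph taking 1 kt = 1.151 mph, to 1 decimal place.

ΔP = 1010 − 897 = 113 mb.
V ≈ 6.63 × 113^0.643 = 6.63 × 20.899 ≈ 138.562 kt.
138.562 × 1.151 ≈ 159.48 mph → 159.5 mph.

159.5 mph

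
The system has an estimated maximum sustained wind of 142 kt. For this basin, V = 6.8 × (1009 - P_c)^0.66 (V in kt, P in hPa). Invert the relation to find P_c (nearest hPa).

909 hPa

ΔP = (V / 6.8)^(1/0.66) = (142/6.8)^1.515.
142/6.8 = 20.882; 20.882^1.515 ≈ 99.92 hPa.
P_c = 1009 − 99.92 = 909.08 ≈ 909 hPa.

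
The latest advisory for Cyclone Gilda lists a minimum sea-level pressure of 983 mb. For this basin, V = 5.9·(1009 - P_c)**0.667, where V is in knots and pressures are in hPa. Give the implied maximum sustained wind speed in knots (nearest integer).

52 kt

ΔP = 1009 − 983 = 26 mb.
26^0.667 ≈ 8.786.
V ≈ 5.9 × 8.786 ≈ 51.8 kt.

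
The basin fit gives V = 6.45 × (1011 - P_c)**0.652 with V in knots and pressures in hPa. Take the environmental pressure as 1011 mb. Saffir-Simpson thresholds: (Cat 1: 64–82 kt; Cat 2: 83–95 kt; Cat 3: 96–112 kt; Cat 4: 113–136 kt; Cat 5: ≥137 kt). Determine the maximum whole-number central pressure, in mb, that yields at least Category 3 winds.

948 mb

Category 3 begins at V = 96 kt.
Required ΔP = (96/6.45)^(1/0.652) = 14.884^1.534 ≈ 62.90 mb.
P_c ≤ 1011 − 62.90 = 948.10, so the highest integer P_c is 948 mb.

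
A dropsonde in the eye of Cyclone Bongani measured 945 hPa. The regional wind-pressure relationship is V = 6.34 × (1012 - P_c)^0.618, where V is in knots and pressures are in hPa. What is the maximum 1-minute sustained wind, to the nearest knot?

85 kt

ΔP = 1012 − 945 = 67 hPa.
67^0.618 ≈ 13.444.
V ≈ 6.34 × 13.444 ≈ 85.2 kt.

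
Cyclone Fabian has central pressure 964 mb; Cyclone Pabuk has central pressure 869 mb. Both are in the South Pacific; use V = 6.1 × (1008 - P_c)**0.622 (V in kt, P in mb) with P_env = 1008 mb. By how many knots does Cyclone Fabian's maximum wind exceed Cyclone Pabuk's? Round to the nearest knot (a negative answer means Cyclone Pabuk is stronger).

Cyclone Fabian: ΔP = 44; V ≈ 6.1 × 44^0.622 ≈ 64.20 kt.
Cyclone Pabuk: ΔP = 139; V ≈ 6.1 × 139^0.622 ≈ 131.31 kt.
Difference ≈ 64.20 − 131.31 = -67.11 → -67 kt.

-67 kt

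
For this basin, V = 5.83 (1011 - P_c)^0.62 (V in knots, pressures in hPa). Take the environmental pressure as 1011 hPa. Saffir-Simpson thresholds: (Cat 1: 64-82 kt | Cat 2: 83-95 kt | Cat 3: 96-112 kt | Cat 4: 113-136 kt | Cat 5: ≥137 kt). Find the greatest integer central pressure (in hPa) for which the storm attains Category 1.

Category 1 begins at V = 64 kt.
Required ΔP = (64/5.83)^(1/0.62) = 10.978^1.613 ≈ 47.67 hPa.
P_c ≤ 1011 − 47.67 = 963.33, so the highest integer P_c is 963 hPa.

963 hPa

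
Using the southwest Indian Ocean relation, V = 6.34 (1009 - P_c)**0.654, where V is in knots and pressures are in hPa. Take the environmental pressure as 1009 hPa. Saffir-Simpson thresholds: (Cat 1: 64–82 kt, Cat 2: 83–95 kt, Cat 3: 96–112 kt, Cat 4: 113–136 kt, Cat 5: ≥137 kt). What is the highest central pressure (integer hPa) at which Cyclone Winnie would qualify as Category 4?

927 hPa

Category 4 begins at V = 113 kt.
Required ΔP = (113/6.34)^(1/0.654) = 17.823^1.529 ≈ 81.81 hPa.
P_c ≤ 1009 − 81.81 = 927.19, so the highest integer P_c is 927 hPa.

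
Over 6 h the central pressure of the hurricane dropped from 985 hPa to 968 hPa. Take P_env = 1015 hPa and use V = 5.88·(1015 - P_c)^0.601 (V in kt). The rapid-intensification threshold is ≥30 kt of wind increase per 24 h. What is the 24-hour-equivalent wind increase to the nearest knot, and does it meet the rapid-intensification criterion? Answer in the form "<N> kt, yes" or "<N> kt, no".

V₁: ΔP = 30, V ≈ 5.88 × 30^0.601 ≈ 45.41 kt.
V₂: ΔP = 47, V ≈ 5.88 × 47^0.601 ≈ 59.47 kt.
ΔV over 6 h = 14.06 kt → 24 h equivalent = 14.06 × 24/6 ≈ 56.24 kt.
56 kt ≥ 30 kt ⇒ rapid intensification.

56 kt, yes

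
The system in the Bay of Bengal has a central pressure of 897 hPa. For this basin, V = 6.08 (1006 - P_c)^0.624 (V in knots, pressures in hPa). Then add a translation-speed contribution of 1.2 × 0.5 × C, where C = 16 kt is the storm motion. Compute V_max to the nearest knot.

ΔP = 1006 − 897 = 109 hPa.
109^0.624 ≈ 18.679.
V ≈ 6.08 × 18.679 ≈ 113.6 kt.
Translation term: 1.2 × 0.5 × 16 = 9.6 kt.
Corrected V ≈ 123.2 kt → 123 kt.

123 kt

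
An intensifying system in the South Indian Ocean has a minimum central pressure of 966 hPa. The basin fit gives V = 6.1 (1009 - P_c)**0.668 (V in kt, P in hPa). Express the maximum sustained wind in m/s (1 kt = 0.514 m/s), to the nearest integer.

39 m/s

ΔP = 1009 − 966 = 43 hPa.
V ≈ 6.1 × 43^0.668 = 6.1 × 12.336 ≈ 75.247 kt.
75.247 × 0.514 ≈ 38.68 m/s → 39 m/s.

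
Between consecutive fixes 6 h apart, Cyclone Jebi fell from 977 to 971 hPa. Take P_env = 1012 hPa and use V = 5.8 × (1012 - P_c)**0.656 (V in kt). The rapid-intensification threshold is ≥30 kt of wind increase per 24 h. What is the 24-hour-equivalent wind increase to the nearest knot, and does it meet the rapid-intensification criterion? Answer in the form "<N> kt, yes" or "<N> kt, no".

26 kt, no

V₁: ΔP = 35, V ≈ 5.8 × 35^0.656 ≈ 59.75 kt.
V₂: ΔP = 41, V ≈ 5.8 × 41^0.656 ≈ 66.28 kt.
ΔV over 6 h = 6.53 kt → 24 h equivalent = 6.53 × 24/6 ≈ 26.12 kt.
26 kt < 30 kt ⇒ not rapid intensification.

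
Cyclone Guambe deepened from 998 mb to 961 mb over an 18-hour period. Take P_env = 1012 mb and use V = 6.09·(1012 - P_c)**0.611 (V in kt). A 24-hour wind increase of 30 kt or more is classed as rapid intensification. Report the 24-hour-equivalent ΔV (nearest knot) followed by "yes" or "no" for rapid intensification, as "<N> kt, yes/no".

49 kt, yes

V₁: ΔP = 14, V ≈ 6.09 × 14^0.611 ≈ 30.54 kt.
V₂: ΔP = 51, V ≈ 6.09 × 51^0.611 ≈ 67.29 kt.
ΔV over 18 h = 36.75 kt → 24 h equivalent = 36.75 × 24/18 ≈ 49.00 kt.
49 kt ≥ 30 kt ⇒ rapid intensification.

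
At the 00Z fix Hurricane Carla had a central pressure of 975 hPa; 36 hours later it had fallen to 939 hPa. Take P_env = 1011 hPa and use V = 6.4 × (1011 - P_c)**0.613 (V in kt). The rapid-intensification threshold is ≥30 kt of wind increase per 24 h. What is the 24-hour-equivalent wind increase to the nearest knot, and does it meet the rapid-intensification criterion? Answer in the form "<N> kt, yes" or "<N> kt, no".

V₁: ΔP = 36, V ≈ 6.4 × 36^0.613 ≈ 57.57 kt.
V₂: ΔP = 72, V ≈ 6.4 × 72^0.613 ≈ 88.05 kt.
ΔV over 36 h = 30.48 kt → 24 h equivalent = 30.48 × 24/36 ≈ 20.32 kt.
20 kt < 30 kt ⇒ not rapid intensification.

20 kt, no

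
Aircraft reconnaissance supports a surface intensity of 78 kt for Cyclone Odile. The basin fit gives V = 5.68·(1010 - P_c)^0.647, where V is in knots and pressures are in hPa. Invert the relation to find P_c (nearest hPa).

ΔP = (V / 5.68)^(1/0.647) = (78/5.68)^1.546.
78/5.68 = 13.732; 13.732^1.546 ≈ 57.34 hPa.
P_c = 1010 − 57.34 = 952.66 ≈ 953 hPa.

953 hPa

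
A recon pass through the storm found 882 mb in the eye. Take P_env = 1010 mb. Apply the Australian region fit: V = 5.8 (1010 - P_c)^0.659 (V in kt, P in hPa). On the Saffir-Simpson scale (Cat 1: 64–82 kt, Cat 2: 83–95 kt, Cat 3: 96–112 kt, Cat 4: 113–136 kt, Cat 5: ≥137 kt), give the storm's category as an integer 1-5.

5

ΔP = 1010 − 882 = 128 mb.
V ≈ 5.8 × 128^0.659 = 5.8 × 24.47 ≈ 142 kt.
142 kt falls in the Category 5 band.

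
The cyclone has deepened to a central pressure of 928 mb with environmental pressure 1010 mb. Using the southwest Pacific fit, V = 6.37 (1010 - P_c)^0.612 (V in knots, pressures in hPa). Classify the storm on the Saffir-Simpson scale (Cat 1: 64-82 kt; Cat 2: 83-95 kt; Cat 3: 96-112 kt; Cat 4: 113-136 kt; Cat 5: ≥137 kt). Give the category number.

ΔP = 1010 − 928 = 82 mb.
V ≈ 6.37 × 82^0.612 = 6.37 × 14.83 ≈ 94 kt.
94 kt falls in the Category 2 band.

2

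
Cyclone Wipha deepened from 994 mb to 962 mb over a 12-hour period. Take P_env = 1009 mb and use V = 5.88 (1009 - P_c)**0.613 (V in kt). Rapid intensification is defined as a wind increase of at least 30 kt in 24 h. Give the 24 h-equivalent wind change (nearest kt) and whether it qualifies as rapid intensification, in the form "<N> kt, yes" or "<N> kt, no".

63 kt, yes

V₁: ΔP = 15, V ≈ 5.88 × 15^0.613 ≈ 30.93 kt.
V₂: ΔP = 47, V ≈ 5.88 × 47^0.613 ≈ 62.28 kt.
ΔV over 12 h = 31.35 kt → 24 h equivalent = 31.35 × 24/12 ≈ 62.70 kt.
63 kt ≥ 30 kt ⇒ rapid intensification.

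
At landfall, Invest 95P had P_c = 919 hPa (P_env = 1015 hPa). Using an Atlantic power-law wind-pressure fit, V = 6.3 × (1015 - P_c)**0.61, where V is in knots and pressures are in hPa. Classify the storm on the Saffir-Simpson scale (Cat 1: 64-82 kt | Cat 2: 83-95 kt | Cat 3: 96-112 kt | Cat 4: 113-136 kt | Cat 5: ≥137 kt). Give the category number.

3

ΔP = 1015 − 919 = 96 hPa.
V ≈ 6.3 × 96^0.61 = 6.3 × 16.19 ≈ 102 kt.
102 kt falls in the Category 3 band.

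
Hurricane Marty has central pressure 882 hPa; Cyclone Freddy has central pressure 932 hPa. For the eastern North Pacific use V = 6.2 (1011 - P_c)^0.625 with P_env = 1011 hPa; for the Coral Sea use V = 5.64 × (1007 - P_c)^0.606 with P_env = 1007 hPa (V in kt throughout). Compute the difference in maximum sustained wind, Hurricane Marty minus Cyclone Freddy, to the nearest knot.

Hurricane Marty: ΔP = 129; V ≈ 6.2 × 129^0.625 ≈ 129.27 kt.
Cyclone Freddy: ΔP = 75; V ≈ 5.64 × 75^0.606 ≈ 77.19 kt.
Difference ≈ 129.27 − 77.19 = 52.08 → 52 kt.

52 kt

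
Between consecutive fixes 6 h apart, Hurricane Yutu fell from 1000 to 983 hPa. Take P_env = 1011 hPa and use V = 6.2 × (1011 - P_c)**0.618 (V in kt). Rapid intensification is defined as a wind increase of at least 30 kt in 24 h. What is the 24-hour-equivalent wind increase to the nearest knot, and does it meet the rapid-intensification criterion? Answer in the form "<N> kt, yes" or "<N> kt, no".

V₁: ΔP = 11, V ≈ 6.2 × 11^0.618 ≈ 27.29 kt.
V₂: ΔP = 28, V ≈ 6.2 × 28^0.618 ≈ 48.61 kt.
ΔV over 6 h = 21.32 kt → 24 h equivalent = 21.32 × 24/6 ≈ 85.28 kt.
85 kt ≥ 30 kt ⇒ rapid intensification.

85 kt, yes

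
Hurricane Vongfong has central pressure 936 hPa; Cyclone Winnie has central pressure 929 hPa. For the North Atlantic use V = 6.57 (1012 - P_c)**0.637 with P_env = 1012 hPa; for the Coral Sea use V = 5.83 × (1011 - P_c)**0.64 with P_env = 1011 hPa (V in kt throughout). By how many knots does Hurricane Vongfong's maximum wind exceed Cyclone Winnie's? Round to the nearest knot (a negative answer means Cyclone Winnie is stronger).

6 kt

Hurricane Vongfong: ΔP = 76; V ≈ 6.57 × 76^0.637 ≈ 103.67 kt.
Cyclone Winnie: ΔP = 82; V ≈ 5.83 × 82^0.64 ≈ 97.84 kt.
Difference ≈ 103.67 − 97.84 = 5.83 → 6 kt.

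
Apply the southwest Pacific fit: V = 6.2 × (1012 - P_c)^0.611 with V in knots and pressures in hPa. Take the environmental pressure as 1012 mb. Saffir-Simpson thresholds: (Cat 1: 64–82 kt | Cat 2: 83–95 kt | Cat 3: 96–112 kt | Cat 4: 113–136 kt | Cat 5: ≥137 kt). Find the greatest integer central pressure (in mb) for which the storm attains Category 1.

966 mb

Category 1 begins at V = 64 kt.
Required ΔP = (64/6.2)^(1/0.611) = 10.323^1.637 ≈ 45.63 mb.
P_c ≤ 1012 − 45.63 = 966.37, so the highest integer P_c is 966 mb.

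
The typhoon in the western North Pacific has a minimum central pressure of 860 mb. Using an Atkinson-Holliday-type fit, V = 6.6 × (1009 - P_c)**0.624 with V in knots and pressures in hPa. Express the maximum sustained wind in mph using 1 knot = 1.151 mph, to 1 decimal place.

ΔP = 1009 − 860 = 149 mb.
V ≈ 6.6 × 149^0.624 = 6.6 × 22.702 ≈ 149.835 kt.
149.835 × 1.151 ≈ 172.46 mph → 172.5 mph.

172.5 mph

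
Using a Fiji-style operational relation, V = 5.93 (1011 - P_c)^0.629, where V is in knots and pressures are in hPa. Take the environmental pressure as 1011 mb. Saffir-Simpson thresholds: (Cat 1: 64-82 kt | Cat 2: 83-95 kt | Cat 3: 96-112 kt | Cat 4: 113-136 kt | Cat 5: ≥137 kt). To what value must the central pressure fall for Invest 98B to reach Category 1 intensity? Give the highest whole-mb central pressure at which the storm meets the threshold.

Category 1 begins at V = 64 kt.
Required ΔP = (64/5.93)^(1/0.629) = 10.793^1.590 ≈ 43.90 mb.
P_c ≤ 1011 − 43.90 = 967.10, so the highest integer P_c is 967 mb.

967 mb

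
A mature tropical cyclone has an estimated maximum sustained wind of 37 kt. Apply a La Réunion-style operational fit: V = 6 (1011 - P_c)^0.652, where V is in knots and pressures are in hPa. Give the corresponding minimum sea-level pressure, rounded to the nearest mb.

ΔP = (V / 6)^(1/0.652) = (37/6)^1.534.
37/6 = 6.167; 6.167^1.534 ≈ 16.28 mb.
P_c = 1011 − 16.28 = 994.72 ≈ 995 mb.

995 mb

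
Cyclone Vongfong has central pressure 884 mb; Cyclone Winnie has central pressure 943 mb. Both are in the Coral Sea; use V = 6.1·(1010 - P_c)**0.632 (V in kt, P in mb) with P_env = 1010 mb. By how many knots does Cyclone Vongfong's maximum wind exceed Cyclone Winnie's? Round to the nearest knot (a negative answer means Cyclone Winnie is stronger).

Cyclone Vongfong: ΔP = 126; V ≈ 6.1 × 126^0.632 ≈ 129.65 kt.
Cyclone Winnie: ΔP = 67; V ≈ 6.1 × 67^0.632 ≈ 86.98 kt.
Difference ≈ 129.65 − 86.98 = 42.67 → 43 kt.

43 kt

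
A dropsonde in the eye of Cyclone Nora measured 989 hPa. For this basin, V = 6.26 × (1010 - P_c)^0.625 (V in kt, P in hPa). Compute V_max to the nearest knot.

ΔP = 1010 − 989 = 21 hPa.
21^0.625 ≈ 6.705.
V ≈ 6.26 × 6.705 ≈ 42.0 kt.

42 kt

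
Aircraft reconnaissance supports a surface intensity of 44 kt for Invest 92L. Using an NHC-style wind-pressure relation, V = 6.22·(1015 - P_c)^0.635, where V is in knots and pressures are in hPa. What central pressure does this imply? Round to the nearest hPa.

993 hPa

ΔP = (V / 6.22)^(1/0.635) = (44/6.22)^1.575.
44/6.22 = 7.074; 7.074^1.575 ≈ 21.78 hPa.
P_c = 1015 − 21.78 = 993.22 ≈ 993 hPa.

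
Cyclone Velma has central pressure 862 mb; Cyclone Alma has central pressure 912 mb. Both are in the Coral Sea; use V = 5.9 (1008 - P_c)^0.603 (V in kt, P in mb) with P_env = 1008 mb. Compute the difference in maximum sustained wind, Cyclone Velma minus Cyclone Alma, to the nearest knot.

27 kt

Cyclone Velma: ΔP = 146; V ≈ 5.9 × 146^0.603 ≈ 119.11 kt.
Cyclone Alma: ΔP = 96; V ≈ 5.9 × 96^0.603 ≈ 92.50 kt.
Difference ≈ 119.11 − 92.50 = 26.61 → 27 kt.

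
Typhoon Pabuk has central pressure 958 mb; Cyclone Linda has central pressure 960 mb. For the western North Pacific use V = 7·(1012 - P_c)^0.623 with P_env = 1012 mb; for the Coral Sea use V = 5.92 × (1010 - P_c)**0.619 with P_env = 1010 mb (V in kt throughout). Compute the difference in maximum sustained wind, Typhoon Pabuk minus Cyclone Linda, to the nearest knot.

Typhoon Pabuk: ΔP = 54; V ≈ 7 × 54^0.623 ≈ 84.02 kt.
Cyclone Linda: ΔP = 50; V ≈ 5.92 × 50^0.619 ≈ 66.68 kt.
Difference ≈ 84.02 − 66.68 = 17.34 → 17 kt.

17 kt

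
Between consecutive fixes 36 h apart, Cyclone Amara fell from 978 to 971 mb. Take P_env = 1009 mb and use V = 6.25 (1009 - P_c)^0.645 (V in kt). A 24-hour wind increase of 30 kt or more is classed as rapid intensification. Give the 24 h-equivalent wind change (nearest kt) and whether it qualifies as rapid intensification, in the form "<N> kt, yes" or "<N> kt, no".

V₁: ΔP = 31, V ≈ 6.25 × 31^0.645 ≈ 57.25 kt.
V₂: ΔP = 38, V ≈ 6.25 × 38^0.645 ≈ 65.29 kt.
ΔV over 36 h = 8.04 kt → 24 h equivalent = 8.04 × 24/36 ≈ 5.36 kt.
5 kt < 30 kt ⇒ not rapid intensification.

5 kt, no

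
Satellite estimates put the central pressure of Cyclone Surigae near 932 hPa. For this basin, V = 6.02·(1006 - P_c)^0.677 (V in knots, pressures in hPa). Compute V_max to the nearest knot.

ΔP = 1006 − 932 = 74 hPa.
74^0.677 ≈ 18.428.
V ≈ 6.02 × 18.428 ≈ 110.9 kt.

111 kt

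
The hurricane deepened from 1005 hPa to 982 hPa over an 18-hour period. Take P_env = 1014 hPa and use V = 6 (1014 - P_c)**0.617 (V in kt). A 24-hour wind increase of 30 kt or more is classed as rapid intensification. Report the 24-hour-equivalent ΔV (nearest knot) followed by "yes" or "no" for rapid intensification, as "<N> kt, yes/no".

V₁: ΔP = 9, V ≈ 6 × 9^0.617 ≈ 23.28 kt.
V₂: ΔP = 32, V ≈ 6 × 32^0.617 ≈ 50.91 kt.
ΔV over 18 h = 27.63 kt → 24 h equivalent = 27.63 × 24/18 ≈ 36.84 kt.
37 kt ≥ 30 kt ⇒ rapid intensification.

37 kt, yes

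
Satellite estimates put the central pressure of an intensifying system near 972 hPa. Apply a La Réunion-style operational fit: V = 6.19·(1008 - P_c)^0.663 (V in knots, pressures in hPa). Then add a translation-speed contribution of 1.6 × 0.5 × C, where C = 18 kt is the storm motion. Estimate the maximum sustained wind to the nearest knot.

81 kt

ΔP = 1008 − 972 = 36 hPa.
36^0.663 ≈ 10.760.
V ≈ 6.19 × 10.760 ≈ 66.6 kt.
Translation term: 1.6 × 0.5 × 18 = 14.4 kt.
Corrected V ≈ 81 kt → 81 kt.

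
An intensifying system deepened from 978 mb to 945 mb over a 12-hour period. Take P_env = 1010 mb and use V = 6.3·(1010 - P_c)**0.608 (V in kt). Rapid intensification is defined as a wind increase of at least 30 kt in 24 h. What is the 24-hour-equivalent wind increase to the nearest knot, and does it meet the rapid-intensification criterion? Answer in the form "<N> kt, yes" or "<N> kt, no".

56 kt, yes

V₁: ΔP = 32, V ≈ 6.3 × 32^0.608 ≈ 51.82 kt.
V₂: ΔP = 65, V ≈ 6.3 × 65^0.608 ≈ 79.72 kt.
ΔV over 12 h = 27.90 kt → 24 h equivalent = 27.90 × 24/12 ≈ 55.80 kt.
56 kt ≥ 30 kt ⇒ rapid intensification.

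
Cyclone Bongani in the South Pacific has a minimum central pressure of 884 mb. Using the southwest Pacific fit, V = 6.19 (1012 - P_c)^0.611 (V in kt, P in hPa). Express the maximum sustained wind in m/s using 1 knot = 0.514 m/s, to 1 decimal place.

61.7 m/s

ΔP = 1012 − 884 = 128 mb.
V ≈ 6.19 × 128^0.611 = 6.19 × 19.387 ≈ 120.004 kt.
120.004 × 0.514 ≈ 61.68 m/s → 61.7 m/s.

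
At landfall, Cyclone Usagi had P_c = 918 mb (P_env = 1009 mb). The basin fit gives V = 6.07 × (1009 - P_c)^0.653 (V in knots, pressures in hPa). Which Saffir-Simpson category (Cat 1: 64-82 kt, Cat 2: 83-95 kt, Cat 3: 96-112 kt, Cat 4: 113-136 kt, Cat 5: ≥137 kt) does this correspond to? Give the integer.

ΔP = 1009 − 918 = 91 mb.
V ≈ 6.07 × 91^0.653 = 6.07 × 19.02 ≈ 115 kt.
115 kt falls in the Category 4 band.

4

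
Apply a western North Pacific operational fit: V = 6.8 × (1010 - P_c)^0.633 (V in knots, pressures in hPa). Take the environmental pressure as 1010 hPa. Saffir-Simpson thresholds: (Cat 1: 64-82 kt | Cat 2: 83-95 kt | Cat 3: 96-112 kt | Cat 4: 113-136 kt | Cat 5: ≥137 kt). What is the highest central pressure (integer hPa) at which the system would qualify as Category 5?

Category 5 begins at V = 137 kt.
Required ΔP = (137/6.8)^(1/0.633) = 20.147^1.580 ≈ 114.91 hPa.
P_c ≤ 1010 − 114.91 = 895.09, so the highest integer P_c is 895 hPa.

895 hPa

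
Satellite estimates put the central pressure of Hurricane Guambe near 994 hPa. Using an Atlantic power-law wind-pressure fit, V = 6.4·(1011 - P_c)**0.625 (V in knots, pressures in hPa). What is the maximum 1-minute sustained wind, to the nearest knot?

38 kt

ΔP = 1011 − 994 = 17 hPa.
17^0.625 ≈ 5.875.
V ≈ 6.4 × 5.875 ≈ 37.6 kt.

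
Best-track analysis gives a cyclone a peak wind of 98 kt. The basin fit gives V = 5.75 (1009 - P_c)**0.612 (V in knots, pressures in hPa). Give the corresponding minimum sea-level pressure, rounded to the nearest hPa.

906 hPa

ΔP = (V / 5.75)^(1/0.612) = (98/5.75)^1.634.
98/5.75 = 17.043; 17.043^1.634 ≈ 102.88 hPa.
P_c = 1009 − 102.88 = 906.12 ≈ 906 hPa.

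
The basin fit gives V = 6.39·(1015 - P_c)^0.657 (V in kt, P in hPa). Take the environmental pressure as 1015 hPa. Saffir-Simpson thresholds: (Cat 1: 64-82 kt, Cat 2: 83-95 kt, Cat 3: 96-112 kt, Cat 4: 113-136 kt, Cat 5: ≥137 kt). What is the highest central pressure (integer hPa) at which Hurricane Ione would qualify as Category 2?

965 hPa

Category 2 begins at V = 83 kt.
Required ΔP = (83/6.39)^(1/0.657) = 12.989^1.522 ≈ 49.54 hPa.
P_c ≤ 1015 − 49.54 = 965.46, so the highest integer P_c is 965 hPa.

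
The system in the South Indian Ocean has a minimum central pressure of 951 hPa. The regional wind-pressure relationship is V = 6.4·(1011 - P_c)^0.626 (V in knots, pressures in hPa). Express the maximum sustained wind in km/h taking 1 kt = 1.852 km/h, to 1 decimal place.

ΔP = 1011 − 951 = 60 hPa.
V ≈ 6.4 × 60^0.626 = 6.4 × 12.975 ≈ 83.043 kt.
83.043 × 1.852 ≈ 153.80 km/h → 153.8 km/h.

153.8 km/h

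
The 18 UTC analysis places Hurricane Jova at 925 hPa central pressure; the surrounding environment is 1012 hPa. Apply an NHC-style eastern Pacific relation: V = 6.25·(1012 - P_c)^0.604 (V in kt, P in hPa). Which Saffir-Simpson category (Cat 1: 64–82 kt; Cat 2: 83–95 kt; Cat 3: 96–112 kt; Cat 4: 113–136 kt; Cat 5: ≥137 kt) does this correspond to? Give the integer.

2

ΔP = 1012 − 925 = 87 hPa.
V ≈ 6.25 × 87^0.604 = 6.25 × 14.84 ≈ 93 kt.
93 kt falls in the Category 2 band.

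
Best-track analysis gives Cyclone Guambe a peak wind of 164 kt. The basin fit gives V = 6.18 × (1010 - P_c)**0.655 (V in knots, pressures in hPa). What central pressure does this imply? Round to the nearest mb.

ΔP = (V / 6.18)^(1/0.655) = (164/6.18)^1.527.
164/6.18 = 26.537; 26.537^1.527 ≈ 149.22 mb.
P_c = 1010 − 149.22 = 860.78 ≈ 861 mb.

861 mb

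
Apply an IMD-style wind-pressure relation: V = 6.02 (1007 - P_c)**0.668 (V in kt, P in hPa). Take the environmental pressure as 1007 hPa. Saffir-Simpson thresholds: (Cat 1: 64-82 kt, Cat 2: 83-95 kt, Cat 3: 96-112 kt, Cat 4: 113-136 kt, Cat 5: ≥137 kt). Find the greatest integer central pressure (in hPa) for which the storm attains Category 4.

Category 4 begins at V = 113 kt.
Required ΔP = (113/6.02)^(1/0.668) = 18.771^1.497 ≈ 80.61 hPa.
P_c ≤ 1007 − 80.61 = 926.39, so the highest integer P_c is 926 hPa.

926 hPa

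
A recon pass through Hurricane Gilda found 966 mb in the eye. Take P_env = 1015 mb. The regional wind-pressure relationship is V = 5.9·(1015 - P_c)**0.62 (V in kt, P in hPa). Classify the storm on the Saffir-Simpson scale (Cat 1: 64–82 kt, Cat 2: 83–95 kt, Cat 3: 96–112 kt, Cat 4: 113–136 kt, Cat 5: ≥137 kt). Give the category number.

1

ΔP = 1015 − 966 = 49 mb.
V ≈ 5.9 × 49^0.62 = 5.9 × 11.17 ≈ 66 kt.
66 kt falls in the Category 1 band.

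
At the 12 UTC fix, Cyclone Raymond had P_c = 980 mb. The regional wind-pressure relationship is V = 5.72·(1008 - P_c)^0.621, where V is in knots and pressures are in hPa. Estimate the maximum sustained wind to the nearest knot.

45 kt

ΔP = 1008 − 980 = 28 mb.
28^0.621 ≈ 7.919.
V ≈ 5.72 × 7.919 ≈ 45.3 kt.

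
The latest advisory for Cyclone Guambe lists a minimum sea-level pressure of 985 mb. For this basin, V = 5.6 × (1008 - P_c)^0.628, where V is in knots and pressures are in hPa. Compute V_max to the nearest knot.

40 kt

ΔP = 1008 − 985 = 23 mb.
23^0.628 ≈ 7.164.
V ≈ 5.6 × 7.164 ≈ 40.1 kt.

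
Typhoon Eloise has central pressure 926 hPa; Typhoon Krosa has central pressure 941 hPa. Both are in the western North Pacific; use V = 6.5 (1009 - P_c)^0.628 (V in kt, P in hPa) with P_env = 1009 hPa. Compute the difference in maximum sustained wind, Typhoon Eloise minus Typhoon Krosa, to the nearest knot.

12 kt

Typhoon Eloise: ΔP = 83; V ≈ 6.5 × 83^0.628 ≈ 104.25 kt.
Typhoon Krosa: ΔP = 68; V ≈ 6.5 × 68^0.628 ≈ 91.99 kt.
Difference ≈ 104.25 − 91.99 = 12.26 → 12 kt.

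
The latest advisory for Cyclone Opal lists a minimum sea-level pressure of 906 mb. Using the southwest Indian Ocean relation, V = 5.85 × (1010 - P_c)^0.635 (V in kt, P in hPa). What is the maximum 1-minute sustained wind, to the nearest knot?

ΔP = 1010 − 906 = 104 mb.
104^0.635 ≈ 19.090.
V ≈ 5.85 × 19.090 ≈ 111.7 kt.

112 kt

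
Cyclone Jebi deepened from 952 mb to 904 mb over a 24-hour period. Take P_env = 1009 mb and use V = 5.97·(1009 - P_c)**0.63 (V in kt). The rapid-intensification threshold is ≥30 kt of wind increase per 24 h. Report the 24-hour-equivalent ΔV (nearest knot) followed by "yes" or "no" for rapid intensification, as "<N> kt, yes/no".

36 kt, yes

V₁: ΔP = 57, V ≈ 5.97 × 57^0.63 ≈ 76.24 kt.
V₂: ΔP = 105, V ≈ 5.97 × 105^0.63 ≈ 112.03 kt.
ΔV over 24 h = 35.79 kt → 24 h equivalent = 35.79 × 24/24 ≈ 35.79 kt.
36 kt ≥ 30 kt ⇒ rapid intensification.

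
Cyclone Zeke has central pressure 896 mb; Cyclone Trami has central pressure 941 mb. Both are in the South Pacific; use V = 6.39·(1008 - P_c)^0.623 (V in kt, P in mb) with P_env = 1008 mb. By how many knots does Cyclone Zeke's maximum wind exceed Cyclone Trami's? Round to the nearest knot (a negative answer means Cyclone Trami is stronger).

33 kt

Cyclone Zeke: ΔP = 112; V ≈ 6.39 × 112^0.623 ≈ 120.83 kt.
Cyclone Trami: ΔP = 67; V ≈ 6.39 × 67^0.623 ≈ 87.73 kt.
Difference ≈ 120.83 − 87.73 = 33.10 → 33 kt.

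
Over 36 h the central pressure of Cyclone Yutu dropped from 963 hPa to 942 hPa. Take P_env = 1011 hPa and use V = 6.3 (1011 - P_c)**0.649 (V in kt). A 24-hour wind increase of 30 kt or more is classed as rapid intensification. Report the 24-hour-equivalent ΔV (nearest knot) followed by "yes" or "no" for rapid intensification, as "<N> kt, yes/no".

V₁: ΔP = 48, V ≈ 6.3 × 48^0.649 ≈ 77.71 kt.
V₂: ΔP = 69, V ≈ 6.3 × 69^0.649 ≈ 98.35 kt.
ΔV over 36 h = 20.64 kt → 24 h equivalent = 20.64 × 24/36 ≈ 13.76 kt.
14 kt < 30 kt ⇒ not rapid intensification.

14 kt, no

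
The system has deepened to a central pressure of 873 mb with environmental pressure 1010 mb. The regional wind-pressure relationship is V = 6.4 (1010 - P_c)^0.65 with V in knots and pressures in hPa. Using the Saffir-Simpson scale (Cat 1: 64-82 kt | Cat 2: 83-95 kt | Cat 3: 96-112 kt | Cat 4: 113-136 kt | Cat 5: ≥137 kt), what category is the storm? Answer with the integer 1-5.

5

ΔP = 1010 − 873 = 137 mb.
V ≈ 6.4 × 137^0.65 = 6.4 × 24.48 ≈ 157 kt.
157 kt falls in the Category 5 band.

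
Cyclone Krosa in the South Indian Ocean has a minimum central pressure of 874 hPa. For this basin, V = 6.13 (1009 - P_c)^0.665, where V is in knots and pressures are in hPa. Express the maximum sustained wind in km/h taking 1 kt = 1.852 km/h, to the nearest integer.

296 km/h

ΔP = 1009 − 874 = 135 hPa.
V ≈ 6.13 × 135^0.665 = 6.13 × 26.102 ≈ 160.005 kt.
160.005 × 1.852 ≈ 296.33 km/h → 296 km/h.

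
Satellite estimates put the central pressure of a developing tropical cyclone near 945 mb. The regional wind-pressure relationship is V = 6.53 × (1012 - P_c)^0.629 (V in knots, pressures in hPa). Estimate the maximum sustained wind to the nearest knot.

92 kt

ΔP = 1012 − 945 = 67 mb.
67^0.629 ≈ 14.080.
V ≈ 6.53 × 14.080 ≈ 91.9 kt.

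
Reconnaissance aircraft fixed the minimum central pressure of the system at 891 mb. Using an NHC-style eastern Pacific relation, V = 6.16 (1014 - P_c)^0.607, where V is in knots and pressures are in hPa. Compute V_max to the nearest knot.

114 kt

ΔP = 1014 − 891 = 123 mb.
123^0.607 ≈ 18.560.
V ≈ 6.16 × 18.560 ≈ 114.3 kt.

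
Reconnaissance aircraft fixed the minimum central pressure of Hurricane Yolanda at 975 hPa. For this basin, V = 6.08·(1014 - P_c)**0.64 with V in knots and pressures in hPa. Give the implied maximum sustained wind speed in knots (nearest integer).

ΔP = 1014 − 975 = 39 hPa.
39^0.64 ≈ 10.430.
V ≈ 6.08 × 10.430 ≈ 63.4 kt.

63 kt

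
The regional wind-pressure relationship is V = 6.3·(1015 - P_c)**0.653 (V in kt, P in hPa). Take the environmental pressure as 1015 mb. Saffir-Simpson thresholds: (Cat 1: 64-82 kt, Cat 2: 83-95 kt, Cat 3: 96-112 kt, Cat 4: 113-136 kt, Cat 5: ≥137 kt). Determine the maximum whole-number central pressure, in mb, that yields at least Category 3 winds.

950 mb

Category 3 begins at V = 96 kt.
Required ΔP = (96/6.3)^(1/0.653) = 15.238^1.531 ≈ 64.79 mb.
P_c ≤ 1015 − 64.79 = 950.21, so the highest integer P_c is 950 mb.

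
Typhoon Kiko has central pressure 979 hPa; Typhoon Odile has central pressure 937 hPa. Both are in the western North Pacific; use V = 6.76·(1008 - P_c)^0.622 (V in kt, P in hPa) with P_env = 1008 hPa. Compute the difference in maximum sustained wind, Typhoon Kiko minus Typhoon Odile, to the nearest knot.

-41 kt

Typhoon Kiko: ΔP = 29; V ≈ 6.76 × 29^0.622 ≈ 54.90 kt.
Typhoon Odile: ΔP = 71; V ≈ 6.76 × 71^0.622 ≈ 95.81 kt.
Difference ≈ 54.90 − 95.81 = -40.91 → -41 kt.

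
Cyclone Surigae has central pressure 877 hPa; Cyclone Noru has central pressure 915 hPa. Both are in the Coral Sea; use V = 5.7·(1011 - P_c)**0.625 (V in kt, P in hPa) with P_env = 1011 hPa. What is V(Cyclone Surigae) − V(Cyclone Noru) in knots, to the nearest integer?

23 kt

Cyclone Surigae: ΔP = 134; V ≈ 5.7 × 134^0.625 ≈ 121.71 kt.
Cyclone Noru: ΔP = 96; V ≈ 5.7 × 96^0.625 ≈ 98.81 kt.
Difference ≈ 121.71 − 98.81 = 22.90 → 23 kt.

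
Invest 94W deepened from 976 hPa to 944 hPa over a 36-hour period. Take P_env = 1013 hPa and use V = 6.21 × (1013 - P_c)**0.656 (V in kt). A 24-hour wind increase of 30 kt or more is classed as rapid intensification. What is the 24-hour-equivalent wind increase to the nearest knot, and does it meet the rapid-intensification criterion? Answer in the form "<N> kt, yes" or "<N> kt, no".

V₁: ΔP = 37, V ≈ 6.21 × 37^0.656 ≈ 66.35 kt.
V₂: ΔP = 69, V ≈ 6.21 × 69^0.656 ≈ 99.86 kt.
ΔV over 36 h = 33.51 kt → 24 h equivalent = 33.51 × 24/36 ≈ 22.34 kt.
22 kt < 30 kt ⇒ not rapid intensification.

22 kt, no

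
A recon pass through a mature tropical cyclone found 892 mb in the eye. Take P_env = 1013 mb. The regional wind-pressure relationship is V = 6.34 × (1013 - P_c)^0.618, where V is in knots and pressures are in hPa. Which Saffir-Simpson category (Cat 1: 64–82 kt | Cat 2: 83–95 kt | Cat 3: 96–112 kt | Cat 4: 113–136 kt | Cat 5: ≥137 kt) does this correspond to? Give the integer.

ΔP = 1013 − 892 = 121 mb.
V ≈ 6.34 × 121^0.618 = 6.34 × 19.37 ≈ 123 kt.
123 kt falls in the Category 4 band.

4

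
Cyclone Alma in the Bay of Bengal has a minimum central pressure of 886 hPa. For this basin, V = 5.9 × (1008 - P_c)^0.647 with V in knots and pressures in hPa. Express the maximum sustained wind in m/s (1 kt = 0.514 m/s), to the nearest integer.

68 m/s

ΔP = 1008 − 886 = 122 hPa.
V ≈ 5.9 × 122^0.647 = 5.9 × 22.381 ≈ 132.046 kt.
132.046 × 0.514 ≈ 67.87 m/s → 68 m/s.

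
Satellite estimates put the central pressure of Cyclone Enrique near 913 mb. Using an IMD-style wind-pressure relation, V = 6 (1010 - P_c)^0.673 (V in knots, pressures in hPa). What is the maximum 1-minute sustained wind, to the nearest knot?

130 kt

ΔP = 1010 − 913 = 97 mb.
97^0.673 ≈ 21.732.
V ≈ 6 × 21.732 ≈ 130.4 kt.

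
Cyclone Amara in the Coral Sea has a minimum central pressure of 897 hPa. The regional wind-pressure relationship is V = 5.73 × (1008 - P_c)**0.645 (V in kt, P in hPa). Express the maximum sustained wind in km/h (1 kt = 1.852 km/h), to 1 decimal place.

ΔP = 1008 − 897 = 111 hPa.
V ≈ 5.73 × 111^0.645 = 5.73 × 20.856 ≈ 119.506 kt.
119.506 × 1.852 ≈ 221.32 km/h → 221.3 km/h.

221.3 km/h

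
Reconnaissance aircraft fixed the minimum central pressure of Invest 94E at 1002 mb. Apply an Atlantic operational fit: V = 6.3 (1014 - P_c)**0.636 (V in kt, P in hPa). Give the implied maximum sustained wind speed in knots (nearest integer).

ΔP = 1014 − 1002 = 12 mb.
12^0.636 ≈ 4.857.
V ≈ 6.3 × 4.857 ≈ 30.6 kt.

31 kt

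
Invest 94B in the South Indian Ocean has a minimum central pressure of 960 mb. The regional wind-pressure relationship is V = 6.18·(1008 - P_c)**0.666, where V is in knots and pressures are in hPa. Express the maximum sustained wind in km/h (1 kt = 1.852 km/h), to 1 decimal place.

150.8 km/h

ΔP = 1008 − 960 = 48 mb.
V ≈ 6.18 × 48^0.666 = 6.18 × 13.174 ≈ 81.413 kt.
81.413 × 1.852 ≈ 150.78 km/h → 150.8 km/h.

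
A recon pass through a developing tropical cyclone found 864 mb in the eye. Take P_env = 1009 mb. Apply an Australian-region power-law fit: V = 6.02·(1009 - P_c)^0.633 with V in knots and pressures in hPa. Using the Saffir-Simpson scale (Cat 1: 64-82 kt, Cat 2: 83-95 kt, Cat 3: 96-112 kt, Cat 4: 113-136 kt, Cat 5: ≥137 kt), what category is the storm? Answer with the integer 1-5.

5

ΔP = 1009 − 864 = 145 mb.
V ≈ 6.02 × 145^0.633 = 6.02 × 23.34 ≈ 141 kt.
141 kt falls in the Category 5 band.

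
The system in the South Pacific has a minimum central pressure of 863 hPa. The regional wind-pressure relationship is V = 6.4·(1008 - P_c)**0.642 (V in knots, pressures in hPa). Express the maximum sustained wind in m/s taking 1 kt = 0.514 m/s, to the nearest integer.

80 m/s

ΔP = 1008 − 863 = 145 hPa.
V ≈ 6.4 × 145^0.642 = 6.4 × 24.412 ≈ 156.235 kt.
156.235 × 0.514 ≈ 80.30 m/s → 80 m/s.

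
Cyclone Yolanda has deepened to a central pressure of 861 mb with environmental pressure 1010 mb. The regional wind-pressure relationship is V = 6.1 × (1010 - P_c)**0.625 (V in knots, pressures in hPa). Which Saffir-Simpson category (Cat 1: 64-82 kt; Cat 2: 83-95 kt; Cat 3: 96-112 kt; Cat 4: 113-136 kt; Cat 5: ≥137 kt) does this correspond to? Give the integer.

5

ΔP = 1010 − 861 = 149 mb.
V ≈ 6.1 × 149^0.625 = 6.1 × 22.82 ≈ 139 kt.
139 kt falls in the Category 5 band.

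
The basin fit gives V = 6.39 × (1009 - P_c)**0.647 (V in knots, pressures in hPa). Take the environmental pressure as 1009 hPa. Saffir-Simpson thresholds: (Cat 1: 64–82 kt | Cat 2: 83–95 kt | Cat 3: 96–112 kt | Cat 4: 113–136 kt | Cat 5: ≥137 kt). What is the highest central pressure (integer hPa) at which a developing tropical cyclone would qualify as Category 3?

943 hPa

Category 3 begins at V = 96 kt.
Required ΔP = (96/6.39)^(1/0.647) = 15.023^1.546 ≈ 65.89 hPa.
P_c ≤ 1009 − 65.89 = 943.11, so the highest integer P_c is 943 hPa.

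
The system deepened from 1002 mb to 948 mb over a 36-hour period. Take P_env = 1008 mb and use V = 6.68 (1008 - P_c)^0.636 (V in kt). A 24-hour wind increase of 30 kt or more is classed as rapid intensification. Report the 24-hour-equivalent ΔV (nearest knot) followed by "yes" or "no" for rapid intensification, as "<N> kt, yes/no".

46 kt, yes

V₁: ΔP = 6, V ≈ 6.68 × 6^0.636 ≈ 20.88 kt.
V₂: ΔP = 60, V ≈ 6.68 × 60^0.636 ≈ 90.30 kt.
ΔV over 36 h = 69.42 kt → 24 h equivalent = 69.42 × 24/36 ≈ 46.28 kt.
46 kt ≥ 30 kt ⇒ rapid intensification.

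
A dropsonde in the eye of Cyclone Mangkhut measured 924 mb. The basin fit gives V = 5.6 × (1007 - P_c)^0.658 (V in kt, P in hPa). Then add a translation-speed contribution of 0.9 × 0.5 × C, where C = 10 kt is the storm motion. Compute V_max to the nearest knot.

107 kt

ΔP = 1007 − 924 = 83 mb.
83^0.658 ≈ 18.313.
V ≈ 5.6 × 18.313 ≈ 102.6 kt.
Translation term: 0.9 × 0.5 × 10 = 4.5 kt.
Corrected V ≈ 107.1 kt → 107 kt.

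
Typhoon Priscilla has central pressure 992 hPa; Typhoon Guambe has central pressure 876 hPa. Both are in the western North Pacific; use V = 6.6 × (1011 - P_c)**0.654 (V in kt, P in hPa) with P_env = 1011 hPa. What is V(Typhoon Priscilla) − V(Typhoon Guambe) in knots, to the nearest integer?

-118 kt

Typhoon Priscilla: ΔP = 19; V ≈ 6.6 × 19^0.654 ≈ 45.27 kt.
Typhoon Guambe: ΔP = 135; V ≈ 6.6 × 135^0.654 ≈ 163.22 kt.
Difference ≈ 45.27 − 163.22 = -117.95 → -118 kt.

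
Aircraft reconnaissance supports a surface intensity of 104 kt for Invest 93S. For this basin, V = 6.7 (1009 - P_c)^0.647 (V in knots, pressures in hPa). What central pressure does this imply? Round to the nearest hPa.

ΔP = (V / 6.7)^(1/0.647) = (104/6.7)^1.546.
104/6.7 = 15.522; 15.522^1.546 ≈ 69.30 hPa.
P_c = 1009 − 69.30 = 939.70 ≈ 940 hPa.

940 hPa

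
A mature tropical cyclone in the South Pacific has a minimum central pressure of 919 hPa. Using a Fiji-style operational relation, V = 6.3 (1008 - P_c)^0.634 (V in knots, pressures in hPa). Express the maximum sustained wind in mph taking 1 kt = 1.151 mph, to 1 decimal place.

124.8 mph

ΔP = 1008 − 919 = 89 hPa.
V ≈ 6.3 × 89^0.634 = 6.3 × 17.215 ≈ 108.456 kt.
108.456 × 1.151 ≈ 124.83 mph → 124.8 mph.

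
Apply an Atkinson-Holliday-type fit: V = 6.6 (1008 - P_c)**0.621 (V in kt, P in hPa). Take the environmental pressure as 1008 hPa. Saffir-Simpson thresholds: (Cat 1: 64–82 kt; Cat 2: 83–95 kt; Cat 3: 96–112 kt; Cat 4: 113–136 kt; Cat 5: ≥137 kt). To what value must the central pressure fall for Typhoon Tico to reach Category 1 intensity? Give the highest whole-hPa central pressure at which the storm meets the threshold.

Category 1 begins at V = 64 kt.
Required ΔP = (64/6.6)^(1/0.621) = 9.697^1.610 ≈ 38.80 hPa.
P_c ≤ 1008 − 38.80 = 969.20, so the highest integer P_c is 969 hPa.

969 hPa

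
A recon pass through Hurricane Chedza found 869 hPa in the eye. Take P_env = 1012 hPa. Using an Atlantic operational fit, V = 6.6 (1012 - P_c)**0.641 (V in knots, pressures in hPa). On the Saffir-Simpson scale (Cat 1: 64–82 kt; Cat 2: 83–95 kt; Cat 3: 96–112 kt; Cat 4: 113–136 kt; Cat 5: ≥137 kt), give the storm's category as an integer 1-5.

5

ΔP = 1012 − 869 = 143 hPa.
V ≈ 6.6 × 143^0.641 = 6.6 × 24.08 ≈ 159 kt.
159 kt falls in the Category 5 band.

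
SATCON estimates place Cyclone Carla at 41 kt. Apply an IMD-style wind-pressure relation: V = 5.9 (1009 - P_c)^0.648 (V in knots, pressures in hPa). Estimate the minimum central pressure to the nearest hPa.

989 hPa

ΔP = (V / 5.9)^(1/0.648) = (41/5.9)^1.543.
41/5.9 = 6.949; 6.949^1.543 ≈ 19.92 hPa.
P_c = 1009 − 19.92 = 989.08 ≈ 989 hPa.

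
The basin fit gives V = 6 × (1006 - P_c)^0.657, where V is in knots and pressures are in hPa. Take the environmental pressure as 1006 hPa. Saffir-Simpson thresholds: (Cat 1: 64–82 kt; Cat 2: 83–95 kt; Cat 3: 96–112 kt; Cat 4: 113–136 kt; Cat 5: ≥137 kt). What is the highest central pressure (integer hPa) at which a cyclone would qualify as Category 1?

Category 1 begins at V = 64 kt.
Required ΔP = (64/6)^(1/0.657) = 10.667^1.522 ≈ 36.71 hPa.
P_c ≤ 1006 − 36.71 = 969.29, so the highest integer P_c is 969 hPa.

969 hPa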